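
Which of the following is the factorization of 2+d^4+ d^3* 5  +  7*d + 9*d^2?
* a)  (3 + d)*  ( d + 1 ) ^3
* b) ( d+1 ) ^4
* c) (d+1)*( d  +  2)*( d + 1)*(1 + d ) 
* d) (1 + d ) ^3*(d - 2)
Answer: c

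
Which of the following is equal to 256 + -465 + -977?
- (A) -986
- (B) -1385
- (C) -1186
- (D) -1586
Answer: C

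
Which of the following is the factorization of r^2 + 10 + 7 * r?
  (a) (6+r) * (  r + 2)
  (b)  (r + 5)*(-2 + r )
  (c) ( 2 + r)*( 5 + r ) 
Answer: c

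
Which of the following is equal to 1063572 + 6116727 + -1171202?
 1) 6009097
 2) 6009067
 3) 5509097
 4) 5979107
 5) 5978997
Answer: 1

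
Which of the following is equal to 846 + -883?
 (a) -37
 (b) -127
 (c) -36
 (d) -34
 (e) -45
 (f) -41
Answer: a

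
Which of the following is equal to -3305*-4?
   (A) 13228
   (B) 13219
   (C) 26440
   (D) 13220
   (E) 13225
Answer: D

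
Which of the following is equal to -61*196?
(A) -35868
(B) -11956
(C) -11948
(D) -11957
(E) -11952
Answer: B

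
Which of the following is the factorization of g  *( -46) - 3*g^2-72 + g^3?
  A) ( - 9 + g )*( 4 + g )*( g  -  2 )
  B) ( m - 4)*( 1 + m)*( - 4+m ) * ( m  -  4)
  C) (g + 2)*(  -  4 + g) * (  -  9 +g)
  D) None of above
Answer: D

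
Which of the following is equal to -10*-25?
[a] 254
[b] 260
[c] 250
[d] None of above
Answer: c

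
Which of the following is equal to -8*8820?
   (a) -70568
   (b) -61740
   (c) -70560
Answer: c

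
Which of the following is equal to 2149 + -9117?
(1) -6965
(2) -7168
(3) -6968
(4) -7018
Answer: 3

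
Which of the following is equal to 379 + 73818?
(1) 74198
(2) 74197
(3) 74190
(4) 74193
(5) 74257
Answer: 2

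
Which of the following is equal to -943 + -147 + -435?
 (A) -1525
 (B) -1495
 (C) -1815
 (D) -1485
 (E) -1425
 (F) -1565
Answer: A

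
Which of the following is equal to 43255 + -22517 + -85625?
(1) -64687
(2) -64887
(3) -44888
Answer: 2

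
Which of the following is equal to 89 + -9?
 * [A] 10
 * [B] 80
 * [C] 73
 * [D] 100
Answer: B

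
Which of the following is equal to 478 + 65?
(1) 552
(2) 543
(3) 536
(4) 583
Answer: 2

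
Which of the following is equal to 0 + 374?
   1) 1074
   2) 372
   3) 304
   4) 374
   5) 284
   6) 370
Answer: 4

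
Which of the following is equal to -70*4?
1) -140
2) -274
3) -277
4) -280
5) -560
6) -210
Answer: 4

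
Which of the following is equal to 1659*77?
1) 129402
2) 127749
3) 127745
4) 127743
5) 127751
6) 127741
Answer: 4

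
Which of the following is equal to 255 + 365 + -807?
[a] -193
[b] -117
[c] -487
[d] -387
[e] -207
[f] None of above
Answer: f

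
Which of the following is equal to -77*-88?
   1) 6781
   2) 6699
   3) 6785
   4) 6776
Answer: 4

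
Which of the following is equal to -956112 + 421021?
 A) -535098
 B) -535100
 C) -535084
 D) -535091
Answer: D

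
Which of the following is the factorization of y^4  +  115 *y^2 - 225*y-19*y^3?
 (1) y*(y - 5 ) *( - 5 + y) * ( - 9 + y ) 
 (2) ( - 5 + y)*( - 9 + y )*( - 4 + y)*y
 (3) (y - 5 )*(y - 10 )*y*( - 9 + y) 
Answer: 1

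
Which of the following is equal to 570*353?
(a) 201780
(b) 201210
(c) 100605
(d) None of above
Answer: b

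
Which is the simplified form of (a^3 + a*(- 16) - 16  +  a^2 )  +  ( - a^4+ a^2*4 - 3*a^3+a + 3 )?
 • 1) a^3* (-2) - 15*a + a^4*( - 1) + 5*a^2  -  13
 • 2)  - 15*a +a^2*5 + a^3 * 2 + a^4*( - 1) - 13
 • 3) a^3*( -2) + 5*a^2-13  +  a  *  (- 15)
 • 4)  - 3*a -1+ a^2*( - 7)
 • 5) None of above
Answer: 1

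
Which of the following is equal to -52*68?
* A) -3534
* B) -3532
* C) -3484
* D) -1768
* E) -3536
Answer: E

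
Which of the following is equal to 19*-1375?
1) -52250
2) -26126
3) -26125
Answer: 3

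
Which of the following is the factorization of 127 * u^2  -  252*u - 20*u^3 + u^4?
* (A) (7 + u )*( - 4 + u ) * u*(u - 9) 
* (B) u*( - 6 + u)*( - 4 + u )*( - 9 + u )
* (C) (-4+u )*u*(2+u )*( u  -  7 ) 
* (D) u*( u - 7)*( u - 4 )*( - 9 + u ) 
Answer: D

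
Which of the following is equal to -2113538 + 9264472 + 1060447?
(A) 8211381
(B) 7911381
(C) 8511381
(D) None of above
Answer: A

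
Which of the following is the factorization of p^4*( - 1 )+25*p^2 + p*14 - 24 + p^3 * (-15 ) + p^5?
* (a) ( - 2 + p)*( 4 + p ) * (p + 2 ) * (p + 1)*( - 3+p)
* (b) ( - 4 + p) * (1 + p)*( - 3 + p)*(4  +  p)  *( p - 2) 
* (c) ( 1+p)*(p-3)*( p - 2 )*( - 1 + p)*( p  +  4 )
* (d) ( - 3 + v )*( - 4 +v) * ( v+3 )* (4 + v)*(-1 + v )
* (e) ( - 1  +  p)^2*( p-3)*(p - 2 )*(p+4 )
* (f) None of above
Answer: c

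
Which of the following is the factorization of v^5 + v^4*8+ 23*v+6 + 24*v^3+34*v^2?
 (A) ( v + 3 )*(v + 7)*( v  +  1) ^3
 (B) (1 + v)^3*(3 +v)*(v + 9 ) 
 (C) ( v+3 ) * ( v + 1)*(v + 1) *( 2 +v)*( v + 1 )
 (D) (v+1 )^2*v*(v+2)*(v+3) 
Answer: C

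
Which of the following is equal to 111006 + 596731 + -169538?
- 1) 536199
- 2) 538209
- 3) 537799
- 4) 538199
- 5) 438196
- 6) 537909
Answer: 4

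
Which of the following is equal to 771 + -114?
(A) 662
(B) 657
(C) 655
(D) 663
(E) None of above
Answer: B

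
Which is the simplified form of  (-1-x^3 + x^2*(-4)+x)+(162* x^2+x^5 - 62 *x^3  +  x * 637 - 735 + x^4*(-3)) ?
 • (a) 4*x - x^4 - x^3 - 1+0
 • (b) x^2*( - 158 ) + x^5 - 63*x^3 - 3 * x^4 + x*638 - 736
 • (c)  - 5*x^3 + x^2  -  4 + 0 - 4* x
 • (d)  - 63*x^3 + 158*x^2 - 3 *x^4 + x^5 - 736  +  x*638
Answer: d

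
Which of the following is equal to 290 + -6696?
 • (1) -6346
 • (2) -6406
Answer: 2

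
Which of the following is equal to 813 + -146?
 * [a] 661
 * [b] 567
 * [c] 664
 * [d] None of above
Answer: d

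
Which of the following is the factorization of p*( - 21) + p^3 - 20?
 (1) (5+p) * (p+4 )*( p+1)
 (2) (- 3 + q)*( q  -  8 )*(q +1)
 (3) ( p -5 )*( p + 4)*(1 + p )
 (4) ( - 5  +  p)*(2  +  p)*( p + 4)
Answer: 3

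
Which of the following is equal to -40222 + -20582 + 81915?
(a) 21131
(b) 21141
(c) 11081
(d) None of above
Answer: d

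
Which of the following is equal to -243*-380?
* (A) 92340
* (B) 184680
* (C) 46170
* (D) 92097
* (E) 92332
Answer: A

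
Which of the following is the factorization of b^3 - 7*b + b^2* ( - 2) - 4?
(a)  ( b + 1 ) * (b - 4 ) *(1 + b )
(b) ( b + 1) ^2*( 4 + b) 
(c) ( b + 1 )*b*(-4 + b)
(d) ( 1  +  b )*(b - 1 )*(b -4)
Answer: a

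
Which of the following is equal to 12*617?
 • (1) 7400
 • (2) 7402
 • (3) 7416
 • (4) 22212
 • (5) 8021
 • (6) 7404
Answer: 6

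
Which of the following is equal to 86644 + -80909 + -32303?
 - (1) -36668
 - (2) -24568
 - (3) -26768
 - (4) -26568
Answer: 4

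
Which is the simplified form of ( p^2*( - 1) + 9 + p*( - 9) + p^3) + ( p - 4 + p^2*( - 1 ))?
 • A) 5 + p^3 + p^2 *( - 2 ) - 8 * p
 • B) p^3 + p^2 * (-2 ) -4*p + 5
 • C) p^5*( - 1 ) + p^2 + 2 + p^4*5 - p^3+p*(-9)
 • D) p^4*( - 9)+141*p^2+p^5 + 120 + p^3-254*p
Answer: A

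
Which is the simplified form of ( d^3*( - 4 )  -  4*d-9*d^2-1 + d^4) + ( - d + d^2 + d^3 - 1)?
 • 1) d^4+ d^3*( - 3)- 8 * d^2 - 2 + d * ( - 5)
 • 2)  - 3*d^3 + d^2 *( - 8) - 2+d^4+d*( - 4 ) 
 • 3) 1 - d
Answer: 1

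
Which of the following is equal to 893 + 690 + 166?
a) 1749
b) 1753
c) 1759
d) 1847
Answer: a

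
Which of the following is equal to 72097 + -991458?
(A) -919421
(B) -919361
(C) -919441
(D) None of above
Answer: B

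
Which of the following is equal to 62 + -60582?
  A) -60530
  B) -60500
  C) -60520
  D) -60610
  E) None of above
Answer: C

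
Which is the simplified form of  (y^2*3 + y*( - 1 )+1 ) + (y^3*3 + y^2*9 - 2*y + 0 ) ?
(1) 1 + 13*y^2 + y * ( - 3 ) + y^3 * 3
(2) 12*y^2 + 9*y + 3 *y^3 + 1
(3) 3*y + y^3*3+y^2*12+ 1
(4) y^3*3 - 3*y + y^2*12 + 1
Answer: 4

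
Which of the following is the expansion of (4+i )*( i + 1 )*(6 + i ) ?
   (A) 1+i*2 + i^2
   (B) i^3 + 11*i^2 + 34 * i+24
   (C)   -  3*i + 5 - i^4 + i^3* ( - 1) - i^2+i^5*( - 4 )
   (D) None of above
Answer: B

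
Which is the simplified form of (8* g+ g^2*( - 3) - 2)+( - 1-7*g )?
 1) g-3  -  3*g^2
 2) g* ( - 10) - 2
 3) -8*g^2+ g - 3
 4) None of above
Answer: 1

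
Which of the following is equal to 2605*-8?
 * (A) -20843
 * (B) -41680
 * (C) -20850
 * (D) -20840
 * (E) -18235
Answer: D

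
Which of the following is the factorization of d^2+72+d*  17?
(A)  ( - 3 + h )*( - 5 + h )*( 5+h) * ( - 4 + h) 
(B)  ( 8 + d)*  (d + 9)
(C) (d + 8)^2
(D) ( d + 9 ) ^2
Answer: B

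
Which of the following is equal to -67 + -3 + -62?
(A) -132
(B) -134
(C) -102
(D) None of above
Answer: A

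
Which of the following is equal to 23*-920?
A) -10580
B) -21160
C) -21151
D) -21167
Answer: B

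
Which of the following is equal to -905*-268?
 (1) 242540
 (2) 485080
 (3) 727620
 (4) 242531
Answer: 1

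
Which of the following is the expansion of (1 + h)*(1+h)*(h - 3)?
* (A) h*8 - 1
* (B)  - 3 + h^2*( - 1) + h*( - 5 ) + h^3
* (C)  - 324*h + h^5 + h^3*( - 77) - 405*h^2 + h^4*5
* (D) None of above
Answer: B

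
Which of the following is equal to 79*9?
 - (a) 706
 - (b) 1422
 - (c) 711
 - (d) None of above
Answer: c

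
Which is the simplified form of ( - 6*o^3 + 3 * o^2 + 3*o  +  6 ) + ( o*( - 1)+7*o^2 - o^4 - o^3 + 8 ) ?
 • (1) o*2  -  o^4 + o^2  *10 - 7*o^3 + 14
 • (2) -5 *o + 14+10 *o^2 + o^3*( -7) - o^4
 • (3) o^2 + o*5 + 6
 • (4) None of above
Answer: 1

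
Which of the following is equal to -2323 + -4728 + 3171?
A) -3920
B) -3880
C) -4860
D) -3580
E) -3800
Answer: B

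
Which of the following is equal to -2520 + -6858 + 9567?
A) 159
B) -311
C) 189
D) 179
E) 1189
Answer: C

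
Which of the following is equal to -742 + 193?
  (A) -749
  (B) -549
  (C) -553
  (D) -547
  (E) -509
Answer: B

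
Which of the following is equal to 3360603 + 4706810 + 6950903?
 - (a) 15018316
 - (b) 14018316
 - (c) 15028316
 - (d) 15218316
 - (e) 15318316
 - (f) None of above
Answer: a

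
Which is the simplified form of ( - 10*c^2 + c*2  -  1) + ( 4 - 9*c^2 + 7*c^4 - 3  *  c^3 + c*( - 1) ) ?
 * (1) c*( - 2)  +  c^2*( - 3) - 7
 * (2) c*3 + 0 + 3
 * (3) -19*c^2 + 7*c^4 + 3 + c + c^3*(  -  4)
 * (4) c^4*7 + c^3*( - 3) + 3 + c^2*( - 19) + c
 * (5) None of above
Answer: 4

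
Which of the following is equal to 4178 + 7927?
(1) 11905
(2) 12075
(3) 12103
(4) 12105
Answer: 4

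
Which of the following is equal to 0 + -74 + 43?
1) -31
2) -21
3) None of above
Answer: 1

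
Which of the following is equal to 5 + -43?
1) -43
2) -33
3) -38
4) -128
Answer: 3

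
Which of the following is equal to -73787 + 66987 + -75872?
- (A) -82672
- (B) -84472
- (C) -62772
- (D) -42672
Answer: A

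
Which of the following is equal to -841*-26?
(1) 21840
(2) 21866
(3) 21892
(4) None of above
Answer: 2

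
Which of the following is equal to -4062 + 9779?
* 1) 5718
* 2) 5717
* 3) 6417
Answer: 2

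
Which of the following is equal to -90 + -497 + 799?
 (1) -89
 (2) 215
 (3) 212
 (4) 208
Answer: 3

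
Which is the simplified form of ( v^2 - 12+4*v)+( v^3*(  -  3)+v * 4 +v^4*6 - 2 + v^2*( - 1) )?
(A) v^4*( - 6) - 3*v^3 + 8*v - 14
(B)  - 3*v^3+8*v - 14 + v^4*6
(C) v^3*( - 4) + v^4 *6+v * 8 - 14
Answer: B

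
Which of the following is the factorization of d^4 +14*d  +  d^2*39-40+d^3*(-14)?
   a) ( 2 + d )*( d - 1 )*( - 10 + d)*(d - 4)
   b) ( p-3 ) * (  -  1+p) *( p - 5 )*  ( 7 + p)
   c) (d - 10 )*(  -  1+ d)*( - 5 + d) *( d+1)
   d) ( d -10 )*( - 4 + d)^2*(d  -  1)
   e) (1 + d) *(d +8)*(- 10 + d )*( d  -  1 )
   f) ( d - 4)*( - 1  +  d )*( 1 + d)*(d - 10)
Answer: f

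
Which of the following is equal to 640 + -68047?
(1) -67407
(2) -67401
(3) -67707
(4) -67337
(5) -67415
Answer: 1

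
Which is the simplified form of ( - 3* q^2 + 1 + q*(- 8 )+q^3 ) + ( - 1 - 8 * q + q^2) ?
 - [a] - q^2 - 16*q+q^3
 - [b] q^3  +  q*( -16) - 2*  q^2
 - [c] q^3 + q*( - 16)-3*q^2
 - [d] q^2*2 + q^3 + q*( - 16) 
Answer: b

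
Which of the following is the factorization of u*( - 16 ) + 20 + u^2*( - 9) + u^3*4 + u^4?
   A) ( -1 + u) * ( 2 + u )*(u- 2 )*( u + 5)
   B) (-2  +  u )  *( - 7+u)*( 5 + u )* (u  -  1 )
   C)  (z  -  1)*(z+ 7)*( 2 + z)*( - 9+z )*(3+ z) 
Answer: A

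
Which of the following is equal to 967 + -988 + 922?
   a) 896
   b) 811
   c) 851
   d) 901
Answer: d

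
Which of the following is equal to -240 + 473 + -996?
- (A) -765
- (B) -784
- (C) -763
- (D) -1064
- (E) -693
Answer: C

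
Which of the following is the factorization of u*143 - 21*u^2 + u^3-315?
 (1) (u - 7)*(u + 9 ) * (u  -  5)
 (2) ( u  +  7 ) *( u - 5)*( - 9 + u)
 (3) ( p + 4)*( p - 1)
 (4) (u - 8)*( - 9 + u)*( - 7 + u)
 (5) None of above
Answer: 5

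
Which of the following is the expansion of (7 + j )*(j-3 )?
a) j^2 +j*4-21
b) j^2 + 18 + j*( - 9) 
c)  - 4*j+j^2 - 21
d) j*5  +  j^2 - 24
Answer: a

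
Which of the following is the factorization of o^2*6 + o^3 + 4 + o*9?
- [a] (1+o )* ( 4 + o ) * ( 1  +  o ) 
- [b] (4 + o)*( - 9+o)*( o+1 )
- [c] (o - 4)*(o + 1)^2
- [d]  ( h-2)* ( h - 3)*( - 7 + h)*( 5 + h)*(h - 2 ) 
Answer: a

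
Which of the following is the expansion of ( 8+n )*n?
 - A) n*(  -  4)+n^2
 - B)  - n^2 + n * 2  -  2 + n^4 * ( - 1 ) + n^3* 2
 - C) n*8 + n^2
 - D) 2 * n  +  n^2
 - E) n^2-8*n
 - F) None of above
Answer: C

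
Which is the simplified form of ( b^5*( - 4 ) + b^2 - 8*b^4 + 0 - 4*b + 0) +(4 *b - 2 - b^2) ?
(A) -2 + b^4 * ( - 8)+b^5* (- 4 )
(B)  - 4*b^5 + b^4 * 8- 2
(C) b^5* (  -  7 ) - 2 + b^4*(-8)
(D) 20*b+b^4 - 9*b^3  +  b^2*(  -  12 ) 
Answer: A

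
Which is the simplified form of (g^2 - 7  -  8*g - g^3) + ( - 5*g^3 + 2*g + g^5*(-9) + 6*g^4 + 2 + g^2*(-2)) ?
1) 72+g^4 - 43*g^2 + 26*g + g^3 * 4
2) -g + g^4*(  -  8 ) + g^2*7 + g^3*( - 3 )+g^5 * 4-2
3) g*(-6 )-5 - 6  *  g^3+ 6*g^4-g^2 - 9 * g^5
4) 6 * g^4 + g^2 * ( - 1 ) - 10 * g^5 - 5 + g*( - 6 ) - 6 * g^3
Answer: 3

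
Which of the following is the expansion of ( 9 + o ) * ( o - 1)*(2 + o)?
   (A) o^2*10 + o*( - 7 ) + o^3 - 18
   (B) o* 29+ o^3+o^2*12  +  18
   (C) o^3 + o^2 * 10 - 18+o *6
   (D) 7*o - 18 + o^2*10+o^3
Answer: D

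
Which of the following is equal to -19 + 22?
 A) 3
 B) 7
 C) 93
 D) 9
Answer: A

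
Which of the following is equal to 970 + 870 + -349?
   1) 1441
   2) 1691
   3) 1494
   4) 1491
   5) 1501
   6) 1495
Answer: 4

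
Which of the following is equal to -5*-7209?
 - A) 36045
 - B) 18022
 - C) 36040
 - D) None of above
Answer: A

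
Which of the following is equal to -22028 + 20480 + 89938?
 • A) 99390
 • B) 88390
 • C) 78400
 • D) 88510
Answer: B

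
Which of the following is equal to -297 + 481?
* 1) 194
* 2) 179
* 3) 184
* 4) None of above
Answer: 3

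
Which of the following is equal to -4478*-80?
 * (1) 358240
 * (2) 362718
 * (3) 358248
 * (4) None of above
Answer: 1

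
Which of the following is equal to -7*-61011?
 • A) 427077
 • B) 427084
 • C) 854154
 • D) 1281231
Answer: A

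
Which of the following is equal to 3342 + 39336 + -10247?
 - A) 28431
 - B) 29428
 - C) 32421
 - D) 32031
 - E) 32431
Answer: E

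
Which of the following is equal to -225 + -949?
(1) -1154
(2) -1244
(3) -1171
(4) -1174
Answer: 4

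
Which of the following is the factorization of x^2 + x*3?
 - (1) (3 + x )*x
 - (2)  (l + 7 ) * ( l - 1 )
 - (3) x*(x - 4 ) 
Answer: 1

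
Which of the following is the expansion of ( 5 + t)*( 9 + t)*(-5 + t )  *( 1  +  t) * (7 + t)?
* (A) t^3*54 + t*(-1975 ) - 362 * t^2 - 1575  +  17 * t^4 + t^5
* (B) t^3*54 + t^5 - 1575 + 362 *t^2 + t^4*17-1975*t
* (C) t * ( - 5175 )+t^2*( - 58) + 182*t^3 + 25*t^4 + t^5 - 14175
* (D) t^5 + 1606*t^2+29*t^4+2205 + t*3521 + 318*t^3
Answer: A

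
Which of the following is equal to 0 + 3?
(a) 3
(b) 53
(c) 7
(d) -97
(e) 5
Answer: a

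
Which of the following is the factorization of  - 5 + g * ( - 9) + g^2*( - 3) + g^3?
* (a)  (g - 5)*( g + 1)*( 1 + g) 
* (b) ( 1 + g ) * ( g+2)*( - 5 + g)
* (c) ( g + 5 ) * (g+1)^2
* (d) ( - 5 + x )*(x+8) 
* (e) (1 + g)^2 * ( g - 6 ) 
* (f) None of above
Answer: a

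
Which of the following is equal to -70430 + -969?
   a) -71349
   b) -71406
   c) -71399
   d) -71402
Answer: c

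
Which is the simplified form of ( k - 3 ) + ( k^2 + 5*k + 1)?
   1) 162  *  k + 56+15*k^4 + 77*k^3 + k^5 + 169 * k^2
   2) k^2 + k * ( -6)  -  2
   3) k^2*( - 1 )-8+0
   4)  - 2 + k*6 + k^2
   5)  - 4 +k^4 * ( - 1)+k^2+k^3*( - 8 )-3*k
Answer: 4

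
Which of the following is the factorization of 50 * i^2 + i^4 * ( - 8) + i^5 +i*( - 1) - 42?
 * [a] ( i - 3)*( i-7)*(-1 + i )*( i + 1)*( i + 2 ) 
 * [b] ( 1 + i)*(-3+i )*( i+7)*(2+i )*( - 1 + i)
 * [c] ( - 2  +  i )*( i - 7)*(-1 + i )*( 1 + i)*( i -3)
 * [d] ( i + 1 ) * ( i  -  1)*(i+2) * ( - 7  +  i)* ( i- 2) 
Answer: a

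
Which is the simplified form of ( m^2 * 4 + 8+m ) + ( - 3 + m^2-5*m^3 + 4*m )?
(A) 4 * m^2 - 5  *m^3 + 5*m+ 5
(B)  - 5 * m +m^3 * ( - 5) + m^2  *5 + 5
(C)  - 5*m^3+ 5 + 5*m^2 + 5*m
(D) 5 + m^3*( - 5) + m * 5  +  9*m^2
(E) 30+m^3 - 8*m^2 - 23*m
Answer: C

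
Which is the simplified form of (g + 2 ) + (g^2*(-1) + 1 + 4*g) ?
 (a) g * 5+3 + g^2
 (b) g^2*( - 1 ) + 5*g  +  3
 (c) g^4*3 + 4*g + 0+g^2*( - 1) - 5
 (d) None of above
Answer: b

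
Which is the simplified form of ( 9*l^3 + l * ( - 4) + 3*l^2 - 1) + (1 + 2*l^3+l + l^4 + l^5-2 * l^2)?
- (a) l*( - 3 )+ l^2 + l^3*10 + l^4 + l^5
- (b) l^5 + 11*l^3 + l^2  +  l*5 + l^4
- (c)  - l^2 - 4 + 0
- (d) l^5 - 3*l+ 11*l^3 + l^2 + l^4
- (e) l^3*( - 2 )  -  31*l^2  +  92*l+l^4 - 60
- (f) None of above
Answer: d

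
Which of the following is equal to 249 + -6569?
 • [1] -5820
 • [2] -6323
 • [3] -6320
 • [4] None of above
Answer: 3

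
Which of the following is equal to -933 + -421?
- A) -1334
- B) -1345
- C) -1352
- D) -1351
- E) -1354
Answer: E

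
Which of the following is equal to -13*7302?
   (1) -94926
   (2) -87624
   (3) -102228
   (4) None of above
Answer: 1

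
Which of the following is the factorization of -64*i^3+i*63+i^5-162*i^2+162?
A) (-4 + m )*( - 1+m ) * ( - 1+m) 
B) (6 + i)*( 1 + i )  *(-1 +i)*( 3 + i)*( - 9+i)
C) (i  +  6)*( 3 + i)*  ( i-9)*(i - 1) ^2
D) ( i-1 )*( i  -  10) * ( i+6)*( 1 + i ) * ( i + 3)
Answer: B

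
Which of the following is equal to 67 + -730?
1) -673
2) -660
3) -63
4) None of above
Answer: 4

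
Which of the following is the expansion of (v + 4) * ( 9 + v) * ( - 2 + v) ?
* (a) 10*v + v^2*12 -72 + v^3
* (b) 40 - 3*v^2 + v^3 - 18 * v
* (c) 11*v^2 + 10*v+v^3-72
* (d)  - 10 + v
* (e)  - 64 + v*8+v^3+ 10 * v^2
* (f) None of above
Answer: c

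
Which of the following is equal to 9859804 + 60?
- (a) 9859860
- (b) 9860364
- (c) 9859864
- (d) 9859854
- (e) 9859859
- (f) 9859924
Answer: c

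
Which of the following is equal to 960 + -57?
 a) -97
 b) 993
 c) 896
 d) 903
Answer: d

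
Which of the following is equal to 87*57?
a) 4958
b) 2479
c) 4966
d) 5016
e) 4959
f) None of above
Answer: e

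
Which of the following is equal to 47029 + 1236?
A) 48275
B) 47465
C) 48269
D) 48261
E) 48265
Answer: E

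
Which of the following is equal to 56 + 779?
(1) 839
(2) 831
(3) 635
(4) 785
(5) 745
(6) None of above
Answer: 6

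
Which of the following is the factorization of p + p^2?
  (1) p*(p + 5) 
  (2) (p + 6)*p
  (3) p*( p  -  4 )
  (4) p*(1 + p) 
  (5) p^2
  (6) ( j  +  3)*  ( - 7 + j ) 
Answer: 4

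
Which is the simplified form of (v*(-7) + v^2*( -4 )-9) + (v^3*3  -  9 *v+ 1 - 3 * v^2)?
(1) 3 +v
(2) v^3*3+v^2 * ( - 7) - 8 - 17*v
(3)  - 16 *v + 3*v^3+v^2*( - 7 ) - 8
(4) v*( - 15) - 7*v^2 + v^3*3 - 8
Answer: 3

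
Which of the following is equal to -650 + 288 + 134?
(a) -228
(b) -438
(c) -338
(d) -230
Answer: a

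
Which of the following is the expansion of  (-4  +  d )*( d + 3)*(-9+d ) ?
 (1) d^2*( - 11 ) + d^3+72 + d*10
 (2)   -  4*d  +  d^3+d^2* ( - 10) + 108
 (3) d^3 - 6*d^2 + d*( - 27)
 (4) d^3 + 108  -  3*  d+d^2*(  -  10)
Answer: 4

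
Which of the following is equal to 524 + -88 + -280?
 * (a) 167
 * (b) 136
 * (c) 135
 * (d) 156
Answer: d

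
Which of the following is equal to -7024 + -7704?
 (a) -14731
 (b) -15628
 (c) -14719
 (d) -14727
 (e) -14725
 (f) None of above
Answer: f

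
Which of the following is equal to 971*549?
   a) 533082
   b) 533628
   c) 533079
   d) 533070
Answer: c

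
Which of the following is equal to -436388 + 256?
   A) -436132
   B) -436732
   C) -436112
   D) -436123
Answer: A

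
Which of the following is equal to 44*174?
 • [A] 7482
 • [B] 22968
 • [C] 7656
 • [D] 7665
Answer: C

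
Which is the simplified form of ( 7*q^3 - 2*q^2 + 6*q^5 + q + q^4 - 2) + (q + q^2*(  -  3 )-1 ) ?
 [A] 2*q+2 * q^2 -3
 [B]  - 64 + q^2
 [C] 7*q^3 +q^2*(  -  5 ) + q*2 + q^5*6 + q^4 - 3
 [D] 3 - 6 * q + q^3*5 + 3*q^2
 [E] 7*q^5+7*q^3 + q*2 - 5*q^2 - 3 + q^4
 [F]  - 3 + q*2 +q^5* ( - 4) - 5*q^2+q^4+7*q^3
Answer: C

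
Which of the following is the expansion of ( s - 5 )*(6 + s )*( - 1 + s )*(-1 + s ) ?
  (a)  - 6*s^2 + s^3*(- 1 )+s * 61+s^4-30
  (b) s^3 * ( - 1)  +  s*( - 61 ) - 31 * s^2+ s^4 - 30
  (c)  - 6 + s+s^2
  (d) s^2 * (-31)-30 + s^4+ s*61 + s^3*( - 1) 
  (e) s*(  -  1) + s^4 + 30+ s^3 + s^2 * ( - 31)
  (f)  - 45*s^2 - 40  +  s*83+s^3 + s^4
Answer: d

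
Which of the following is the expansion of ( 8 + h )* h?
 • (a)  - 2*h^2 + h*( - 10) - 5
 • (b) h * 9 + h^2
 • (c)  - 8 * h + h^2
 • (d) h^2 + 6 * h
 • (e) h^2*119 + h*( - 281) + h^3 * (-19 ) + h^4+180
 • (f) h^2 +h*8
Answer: f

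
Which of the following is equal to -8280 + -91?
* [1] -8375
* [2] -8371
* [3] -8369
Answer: 2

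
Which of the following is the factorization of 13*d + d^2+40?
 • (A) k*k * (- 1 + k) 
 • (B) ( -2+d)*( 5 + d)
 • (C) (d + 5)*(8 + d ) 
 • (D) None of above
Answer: C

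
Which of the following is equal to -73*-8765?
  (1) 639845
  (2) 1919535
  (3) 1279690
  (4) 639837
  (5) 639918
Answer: 1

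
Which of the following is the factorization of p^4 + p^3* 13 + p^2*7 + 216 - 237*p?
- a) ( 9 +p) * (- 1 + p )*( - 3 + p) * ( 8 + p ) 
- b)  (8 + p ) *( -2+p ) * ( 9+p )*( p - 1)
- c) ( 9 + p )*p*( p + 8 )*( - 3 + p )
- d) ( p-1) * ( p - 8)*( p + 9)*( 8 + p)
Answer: a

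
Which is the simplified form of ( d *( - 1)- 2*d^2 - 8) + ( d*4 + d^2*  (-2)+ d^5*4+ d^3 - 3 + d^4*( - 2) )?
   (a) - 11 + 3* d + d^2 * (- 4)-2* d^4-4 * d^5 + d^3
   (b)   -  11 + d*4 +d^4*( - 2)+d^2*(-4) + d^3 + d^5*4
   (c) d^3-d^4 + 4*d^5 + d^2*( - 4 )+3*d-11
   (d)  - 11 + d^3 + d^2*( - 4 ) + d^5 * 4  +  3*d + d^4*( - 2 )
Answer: d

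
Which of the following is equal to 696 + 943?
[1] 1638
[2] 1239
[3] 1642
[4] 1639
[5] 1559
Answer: 4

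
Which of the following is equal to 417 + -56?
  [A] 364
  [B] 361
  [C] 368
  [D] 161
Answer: B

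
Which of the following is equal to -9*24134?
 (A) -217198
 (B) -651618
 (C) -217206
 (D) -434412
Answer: C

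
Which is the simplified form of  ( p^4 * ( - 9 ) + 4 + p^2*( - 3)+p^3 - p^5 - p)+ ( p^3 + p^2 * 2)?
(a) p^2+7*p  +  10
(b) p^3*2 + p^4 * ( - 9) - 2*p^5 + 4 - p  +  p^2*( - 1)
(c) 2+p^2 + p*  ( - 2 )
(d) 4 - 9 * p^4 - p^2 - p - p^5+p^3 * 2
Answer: d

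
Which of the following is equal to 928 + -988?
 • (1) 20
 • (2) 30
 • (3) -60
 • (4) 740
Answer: 3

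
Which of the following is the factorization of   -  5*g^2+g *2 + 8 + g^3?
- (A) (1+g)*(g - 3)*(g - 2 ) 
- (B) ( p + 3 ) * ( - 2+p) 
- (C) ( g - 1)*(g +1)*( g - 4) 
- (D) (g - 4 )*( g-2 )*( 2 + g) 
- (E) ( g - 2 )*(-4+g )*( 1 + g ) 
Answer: E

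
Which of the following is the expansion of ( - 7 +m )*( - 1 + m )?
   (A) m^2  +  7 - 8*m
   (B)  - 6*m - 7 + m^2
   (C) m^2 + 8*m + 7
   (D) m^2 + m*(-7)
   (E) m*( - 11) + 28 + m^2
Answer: A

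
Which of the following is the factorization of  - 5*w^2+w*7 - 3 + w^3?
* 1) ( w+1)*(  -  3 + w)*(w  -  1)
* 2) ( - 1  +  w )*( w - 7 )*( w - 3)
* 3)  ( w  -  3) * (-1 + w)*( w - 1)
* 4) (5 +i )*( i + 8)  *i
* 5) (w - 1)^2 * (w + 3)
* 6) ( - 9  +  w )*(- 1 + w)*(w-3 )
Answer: 3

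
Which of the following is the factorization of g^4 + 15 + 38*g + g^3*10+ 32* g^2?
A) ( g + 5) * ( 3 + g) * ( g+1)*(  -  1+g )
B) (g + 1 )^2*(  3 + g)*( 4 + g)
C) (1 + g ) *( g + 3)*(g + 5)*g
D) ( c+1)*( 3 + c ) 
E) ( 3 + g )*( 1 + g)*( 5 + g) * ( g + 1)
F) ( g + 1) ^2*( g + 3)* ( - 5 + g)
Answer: E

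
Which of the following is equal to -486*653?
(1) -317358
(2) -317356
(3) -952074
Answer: 1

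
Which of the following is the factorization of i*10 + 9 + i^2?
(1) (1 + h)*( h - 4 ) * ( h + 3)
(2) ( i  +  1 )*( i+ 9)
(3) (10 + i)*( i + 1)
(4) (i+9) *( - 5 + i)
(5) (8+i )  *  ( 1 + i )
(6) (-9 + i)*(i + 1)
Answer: 2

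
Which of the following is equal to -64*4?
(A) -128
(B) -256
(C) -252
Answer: B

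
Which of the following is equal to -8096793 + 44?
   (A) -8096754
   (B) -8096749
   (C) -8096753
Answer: B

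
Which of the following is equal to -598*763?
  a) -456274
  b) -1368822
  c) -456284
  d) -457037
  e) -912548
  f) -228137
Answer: a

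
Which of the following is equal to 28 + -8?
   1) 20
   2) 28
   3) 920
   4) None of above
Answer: 1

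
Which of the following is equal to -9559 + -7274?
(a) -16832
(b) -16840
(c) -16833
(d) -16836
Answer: c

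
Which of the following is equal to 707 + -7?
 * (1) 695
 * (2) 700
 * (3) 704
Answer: 2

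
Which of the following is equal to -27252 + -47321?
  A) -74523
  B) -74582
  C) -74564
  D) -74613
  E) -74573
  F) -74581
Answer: E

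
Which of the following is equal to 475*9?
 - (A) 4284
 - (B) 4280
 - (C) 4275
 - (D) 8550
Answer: C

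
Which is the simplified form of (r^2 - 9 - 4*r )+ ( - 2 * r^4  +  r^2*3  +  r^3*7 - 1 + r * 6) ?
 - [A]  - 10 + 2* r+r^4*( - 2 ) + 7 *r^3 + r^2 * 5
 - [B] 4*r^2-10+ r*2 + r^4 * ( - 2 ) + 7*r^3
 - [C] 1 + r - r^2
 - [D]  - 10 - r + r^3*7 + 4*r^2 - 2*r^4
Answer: B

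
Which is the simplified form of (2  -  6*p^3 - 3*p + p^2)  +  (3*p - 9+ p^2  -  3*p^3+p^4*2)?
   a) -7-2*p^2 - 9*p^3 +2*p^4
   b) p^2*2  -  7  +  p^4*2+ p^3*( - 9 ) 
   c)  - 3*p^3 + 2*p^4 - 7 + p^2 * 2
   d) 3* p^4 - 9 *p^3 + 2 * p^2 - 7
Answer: b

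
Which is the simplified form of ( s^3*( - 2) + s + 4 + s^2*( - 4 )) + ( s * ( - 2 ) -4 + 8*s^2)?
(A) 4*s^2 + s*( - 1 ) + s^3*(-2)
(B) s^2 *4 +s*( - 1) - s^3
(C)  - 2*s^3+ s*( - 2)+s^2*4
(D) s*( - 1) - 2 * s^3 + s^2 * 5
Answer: A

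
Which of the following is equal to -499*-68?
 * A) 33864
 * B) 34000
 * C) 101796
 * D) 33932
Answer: D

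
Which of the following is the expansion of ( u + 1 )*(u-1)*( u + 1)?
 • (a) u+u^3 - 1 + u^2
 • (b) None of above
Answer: b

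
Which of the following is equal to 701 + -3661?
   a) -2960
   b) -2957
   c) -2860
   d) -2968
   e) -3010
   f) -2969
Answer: a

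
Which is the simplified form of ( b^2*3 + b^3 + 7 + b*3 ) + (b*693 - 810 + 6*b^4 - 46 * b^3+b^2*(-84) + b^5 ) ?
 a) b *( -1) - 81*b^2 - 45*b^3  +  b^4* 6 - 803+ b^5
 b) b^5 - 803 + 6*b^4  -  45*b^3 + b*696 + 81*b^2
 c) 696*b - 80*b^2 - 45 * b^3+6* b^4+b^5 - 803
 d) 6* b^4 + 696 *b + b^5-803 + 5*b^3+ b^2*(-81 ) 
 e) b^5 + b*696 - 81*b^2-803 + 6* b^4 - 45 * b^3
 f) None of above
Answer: e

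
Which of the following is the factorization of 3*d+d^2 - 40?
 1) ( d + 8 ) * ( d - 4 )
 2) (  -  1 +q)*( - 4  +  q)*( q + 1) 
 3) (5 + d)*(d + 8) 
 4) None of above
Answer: 4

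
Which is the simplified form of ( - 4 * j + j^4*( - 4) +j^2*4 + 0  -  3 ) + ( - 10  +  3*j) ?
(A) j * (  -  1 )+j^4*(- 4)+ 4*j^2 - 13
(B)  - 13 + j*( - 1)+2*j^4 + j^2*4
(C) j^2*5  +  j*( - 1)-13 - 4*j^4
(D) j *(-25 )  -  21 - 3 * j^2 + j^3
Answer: A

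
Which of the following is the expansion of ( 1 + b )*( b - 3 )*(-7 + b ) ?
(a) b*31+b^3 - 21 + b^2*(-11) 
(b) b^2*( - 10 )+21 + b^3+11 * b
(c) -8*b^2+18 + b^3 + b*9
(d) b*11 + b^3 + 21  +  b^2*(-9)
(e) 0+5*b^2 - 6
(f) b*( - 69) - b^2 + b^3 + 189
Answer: d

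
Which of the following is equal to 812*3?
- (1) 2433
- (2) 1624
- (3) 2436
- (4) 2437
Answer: 3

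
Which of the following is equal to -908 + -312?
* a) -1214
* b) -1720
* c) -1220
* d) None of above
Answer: c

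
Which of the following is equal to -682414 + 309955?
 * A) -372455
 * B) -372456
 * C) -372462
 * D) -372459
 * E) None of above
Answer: D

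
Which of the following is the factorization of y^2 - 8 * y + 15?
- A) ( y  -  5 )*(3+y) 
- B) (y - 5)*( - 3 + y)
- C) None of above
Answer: B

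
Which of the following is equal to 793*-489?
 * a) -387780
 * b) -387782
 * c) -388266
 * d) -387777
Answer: d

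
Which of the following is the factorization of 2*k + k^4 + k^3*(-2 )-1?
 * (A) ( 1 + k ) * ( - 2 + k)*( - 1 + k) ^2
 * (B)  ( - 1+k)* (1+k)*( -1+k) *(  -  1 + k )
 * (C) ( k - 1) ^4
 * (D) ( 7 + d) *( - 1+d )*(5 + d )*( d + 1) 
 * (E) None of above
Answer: B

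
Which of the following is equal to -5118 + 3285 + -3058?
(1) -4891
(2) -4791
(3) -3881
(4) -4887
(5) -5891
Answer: 1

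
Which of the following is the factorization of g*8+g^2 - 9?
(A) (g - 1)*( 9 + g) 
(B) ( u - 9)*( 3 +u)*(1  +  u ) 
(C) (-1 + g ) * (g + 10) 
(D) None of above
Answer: A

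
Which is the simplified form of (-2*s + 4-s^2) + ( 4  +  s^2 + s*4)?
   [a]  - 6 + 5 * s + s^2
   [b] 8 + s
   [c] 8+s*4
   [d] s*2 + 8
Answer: d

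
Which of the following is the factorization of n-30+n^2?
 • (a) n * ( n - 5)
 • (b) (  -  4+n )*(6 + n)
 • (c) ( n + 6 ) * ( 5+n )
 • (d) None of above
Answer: d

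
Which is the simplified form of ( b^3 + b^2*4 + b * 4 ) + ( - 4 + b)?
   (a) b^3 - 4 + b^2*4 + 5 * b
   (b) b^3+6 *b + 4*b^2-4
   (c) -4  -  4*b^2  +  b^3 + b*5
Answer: a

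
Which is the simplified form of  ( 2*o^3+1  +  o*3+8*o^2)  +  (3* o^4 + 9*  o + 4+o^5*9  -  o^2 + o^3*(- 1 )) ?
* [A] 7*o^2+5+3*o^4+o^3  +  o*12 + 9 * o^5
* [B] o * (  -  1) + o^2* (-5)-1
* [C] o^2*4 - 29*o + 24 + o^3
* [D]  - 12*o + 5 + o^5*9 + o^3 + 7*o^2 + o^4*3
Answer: A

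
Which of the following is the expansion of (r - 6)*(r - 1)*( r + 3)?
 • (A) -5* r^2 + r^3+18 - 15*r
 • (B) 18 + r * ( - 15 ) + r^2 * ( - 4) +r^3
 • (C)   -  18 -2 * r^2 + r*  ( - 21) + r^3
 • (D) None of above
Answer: B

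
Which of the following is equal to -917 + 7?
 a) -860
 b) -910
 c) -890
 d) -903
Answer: b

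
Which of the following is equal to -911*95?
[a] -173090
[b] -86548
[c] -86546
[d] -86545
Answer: d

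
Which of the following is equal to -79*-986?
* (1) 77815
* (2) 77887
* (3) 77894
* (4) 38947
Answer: 3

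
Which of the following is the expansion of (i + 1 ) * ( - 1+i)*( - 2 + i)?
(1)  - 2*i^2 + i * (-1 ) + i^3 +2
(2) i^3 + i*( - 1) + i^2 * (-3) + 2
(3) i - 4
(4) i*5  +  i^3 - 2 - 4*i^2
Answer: 1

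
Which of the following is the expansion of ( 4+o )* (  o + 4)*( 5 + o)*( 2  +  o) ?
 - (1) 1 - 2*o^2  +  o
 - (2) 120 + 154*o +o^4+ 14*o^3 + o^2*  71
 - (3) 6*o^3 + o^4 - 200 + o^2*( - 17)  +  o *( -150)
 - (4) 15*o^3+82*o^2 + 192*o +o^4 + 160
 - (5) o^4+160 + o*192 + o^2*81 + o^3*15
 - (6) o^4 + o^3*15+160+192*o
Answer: 4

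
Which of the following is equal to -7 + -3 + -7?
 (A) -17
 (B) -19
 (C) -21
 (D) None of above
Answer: A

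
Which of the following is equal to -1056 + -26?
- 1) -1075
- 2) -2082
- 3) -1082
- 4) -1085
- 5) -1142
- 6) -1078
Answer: 3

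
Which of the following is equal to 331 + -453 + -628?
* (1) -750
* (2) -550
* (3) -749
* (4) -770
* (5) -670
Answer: 1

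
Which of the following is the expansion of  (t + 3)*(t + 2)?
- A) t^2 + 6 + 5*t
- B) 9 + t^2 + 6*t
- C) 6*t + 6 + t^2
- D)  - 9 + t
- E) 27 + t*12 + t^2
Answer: A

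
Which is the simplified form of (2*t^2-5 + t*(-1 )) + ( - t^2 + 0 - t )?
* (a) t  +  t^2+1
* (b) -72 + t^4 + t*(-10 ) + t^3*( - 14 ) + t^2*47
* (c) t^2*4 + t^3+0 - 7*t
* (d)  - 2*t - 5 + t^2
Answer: d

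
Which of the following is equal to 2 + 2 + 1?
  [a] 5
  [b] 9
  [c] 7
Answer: a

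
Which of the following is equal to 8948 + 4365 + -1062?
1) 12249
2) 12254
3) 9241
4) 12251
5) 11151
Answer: 4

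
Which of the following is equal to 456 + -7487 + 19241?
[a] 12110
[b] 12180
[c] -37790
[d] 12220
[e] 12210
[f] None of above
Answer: e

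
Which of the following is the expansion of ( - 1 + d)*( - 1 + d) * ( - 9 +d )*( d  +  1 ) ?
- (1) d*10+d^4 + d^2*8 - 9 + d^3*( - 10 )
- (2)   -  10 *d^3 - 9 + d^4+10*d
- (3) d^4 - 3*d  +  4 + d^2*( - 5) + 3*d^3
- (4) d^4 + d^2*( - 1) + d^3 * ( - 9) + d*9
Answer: 1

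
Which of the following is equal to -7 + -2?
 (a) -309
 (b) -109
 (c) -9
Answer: c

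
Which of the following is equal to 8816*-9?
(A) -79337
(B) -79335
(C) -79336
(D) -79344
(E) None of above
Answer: D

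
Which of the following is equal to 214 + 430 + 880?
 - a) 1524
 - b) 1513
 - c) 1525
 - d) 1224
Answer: a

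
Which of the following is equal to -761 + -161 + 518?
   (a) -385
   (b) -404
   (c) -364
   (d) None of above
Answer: b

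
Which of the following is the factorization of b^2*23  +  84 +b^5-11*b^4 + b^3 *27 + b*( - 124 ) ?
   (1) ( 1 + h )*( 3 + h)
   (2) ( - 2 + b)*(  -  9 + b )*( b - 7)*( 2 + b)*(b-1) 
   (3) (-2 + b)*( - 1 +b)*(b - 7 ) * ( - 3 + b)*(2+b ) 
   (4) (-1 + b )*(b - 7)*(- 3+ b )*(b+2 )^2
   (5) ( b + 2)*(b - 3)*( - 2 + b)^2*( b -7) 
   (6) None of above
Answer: 3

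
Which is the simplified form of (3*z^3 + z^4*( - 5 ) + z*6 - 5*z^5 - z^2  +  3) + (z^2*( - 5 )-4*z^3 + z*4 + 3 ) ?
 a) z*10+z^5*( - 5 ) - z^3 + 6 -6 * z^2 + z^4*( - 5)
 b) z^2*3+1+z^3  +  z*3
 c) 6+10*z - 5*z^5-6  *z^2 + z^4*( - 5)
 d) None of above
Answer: a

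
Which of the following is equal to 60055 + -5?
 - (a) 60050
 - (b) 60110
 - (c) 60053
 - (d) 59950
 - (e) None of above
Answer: a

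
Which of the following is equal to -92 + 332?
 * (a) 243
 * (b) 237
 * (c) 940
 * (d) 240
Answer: d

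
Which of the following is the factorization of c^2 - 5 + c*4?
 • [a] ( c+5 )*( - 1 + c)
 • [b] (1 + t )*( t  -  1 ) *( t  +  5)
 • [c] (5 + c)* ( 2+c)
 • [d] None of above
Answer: a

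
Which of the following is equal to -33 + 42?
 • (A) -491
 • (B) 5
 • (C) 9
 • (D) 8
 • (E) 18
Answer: C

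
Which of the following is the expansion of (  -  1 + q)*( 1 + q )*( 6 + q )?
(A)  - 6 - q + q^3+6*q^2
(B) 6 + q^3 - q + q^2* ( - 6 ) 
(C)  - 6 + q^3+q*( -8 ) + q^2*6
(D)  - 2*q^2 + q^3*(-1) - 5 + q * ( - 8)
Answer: A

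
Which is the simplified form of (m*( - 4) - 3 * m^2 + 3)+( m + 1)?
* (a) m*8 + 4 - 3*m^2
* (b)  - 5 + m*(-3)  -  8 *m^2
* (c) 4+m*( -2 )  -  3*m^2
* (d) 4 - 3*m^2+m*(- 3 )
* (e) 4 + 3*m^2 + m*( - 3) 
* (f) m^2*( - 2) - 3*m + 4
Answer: d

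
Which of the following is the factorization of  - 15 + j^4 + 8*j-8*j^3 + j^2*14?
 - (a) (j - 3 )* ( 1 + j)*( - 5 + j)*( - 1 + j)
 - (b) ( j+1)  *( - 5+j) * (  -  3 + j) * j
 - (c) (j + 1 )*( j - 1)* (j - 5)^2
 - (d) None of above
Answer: a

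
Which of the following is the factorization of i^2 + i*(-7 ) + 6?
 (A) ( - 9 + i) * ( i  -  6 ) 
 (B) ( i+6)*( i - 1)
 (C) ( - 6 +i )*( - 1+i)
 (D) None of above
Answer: C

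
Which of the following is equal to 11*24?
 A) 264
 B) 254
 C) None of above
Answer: A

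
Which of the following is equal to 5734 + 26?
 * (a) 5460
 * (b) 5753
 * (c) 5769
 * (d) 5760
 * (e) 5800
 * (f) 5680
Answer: d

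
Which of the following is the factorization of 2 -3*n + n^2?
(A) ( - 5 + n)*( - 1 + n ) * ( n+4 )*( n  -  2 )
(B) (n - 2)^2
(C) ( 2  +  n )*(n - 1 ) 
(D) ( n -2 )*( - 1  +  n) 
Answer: D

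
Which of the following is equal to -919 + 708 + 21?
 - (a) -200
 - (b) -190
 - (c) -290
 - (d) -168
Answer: b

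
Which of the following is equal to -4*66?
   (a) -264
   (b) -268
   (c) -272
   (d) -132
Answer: a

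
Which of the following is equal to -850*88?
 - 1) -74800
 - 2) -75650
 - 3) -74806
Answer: 1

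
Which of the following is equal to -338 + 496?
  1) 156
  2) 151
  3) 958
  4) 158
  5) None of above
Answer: 4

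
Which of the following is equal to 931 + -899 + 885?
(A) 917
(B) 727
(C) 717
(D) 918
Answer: A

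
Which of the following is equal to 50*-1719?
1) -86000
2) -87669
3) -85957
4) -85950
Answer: 4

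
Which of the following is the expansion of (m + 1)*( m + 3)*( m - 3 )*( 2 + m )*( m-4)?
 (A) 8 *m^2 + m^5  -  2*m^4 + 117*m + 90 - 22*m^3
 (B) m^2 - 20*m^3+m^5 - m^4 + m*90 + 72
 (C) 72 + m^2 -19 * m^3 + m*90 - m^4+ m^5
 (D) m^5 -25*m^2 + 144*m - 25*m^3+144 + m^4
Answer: C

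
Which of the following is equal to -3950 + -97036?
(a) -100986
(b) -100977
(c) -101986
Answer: a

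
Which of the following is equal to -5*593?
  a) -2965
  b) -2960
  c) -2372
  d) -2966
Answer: a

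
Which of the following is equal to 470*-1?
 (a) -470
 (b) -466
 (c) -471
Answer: a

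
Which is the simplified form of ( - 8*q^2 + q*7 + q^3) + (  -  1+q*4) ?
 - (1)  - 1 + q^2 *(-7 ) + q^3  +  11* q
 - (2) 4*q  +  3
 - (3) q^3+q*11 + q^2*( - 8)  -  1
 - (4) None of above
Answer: 3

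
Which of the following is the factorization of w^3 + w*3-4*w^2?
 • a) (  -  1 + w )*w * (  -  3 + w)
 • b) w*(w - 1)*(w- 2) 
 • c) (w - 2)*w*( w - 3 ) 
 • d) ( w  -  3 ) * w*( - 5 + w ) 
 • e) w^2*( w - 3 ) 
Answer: a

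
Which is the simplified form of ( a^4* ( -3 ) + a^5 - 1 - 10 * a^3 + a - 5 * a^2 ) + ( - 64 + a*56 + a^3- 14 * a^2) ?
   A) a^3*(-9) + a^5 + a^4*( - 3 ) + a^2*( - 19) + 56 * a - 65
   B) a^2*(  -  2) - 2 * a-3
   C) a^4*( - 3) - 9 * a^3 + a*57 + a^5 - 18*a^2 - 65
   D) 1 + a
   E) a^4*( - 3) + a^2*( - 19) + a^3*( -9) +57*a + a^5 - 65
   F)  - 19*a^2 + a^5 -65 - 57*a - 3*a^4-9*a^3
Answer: E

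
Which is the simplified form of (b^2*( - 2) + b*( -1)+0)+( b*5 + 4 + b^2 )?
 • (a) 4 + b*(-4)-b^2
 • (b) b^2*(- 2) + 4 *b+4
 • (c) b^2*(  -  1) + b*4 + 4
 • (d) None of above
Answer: c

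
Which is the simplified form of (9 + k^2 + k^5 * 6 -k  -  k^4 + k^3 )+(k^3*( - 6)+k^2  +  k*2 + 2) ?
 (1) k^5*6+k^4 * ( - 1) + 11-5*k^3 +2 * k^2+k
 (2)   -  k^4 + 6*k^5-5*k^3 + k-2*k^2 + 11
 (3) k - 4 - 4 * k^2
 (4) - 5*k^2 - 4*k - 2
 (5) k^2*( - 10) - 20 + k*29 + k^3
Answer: 1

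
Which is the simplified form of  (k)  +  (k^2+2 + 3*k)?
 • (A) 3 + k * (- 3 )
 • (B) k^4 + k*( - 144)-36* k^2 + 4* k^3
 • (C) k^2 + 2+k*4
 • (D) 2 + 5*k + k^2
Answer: C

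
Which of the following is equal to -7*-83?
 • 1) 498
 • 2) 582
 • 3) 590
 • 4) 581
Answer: 4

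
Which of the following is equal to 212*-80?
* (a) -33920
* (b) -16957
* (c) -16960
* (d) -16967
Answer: c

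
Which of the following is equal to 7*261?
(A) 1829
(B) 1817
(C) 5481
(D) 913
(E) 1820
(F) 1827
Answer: F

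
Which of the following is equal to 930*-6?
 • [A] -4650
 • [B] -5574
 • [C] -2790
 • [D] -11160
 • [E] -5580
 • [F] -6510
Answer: E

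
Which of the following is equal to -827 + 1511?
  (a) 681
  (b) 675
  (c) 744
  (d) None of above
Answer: d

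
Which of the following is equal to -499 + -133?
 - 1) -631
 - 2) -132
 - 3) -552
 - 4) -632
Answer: 4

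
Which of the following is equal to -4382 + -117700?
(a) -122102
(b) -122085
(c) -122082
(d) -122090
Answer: c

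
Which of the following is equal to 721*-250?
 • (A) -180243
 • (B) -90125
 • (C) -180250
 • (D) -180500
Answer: C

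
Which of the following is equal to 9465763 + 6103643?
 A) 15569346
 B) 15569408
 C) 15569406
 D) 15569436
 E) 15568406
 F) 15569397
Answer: C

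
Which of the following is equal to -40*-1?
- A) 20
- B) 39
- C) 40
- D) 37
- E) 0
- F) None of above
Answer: C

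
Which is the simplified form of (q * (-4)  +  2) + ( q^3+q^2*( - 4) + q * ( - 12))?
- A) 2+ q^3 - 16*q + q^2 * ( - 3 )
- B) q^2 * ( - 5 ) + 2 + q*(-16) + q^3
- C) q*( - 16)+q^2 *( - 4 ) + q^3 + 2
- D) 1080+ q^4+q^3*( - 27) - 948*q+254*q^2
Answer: C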